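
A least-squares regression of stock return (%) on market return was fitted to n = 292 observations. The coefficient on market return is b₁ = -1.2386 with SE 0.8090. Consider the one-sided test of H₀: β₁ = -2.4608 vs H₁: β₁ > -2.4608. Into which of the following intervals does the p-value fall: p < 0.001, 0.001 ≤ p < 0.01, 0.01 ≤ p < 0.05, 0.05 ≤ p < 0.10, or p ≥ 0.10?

0.05 ≤ p < 0.10

t = (-1.2386 − (-2.4608)) / 0.8090 = 1.511.
df = n − 2 = 292 − 2 = 290.
One-sided p = P(T_{290} > t) ≈ 0.0660.
So 0.05 ≤ p < 0.10.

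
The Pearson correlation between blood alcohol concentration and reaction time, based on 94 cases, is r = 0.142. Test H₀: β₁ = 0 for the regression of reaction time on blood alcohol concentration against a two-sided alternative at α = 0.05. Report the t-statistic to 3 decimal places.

t = r·√(n − 2)/√(1 − r²) = 0.142·√92/√0.979836 = 1.376.
df = n − 2 = 92.
Two-sided p ≈ 0.1722, which is ≥ 0.05, so fail to reject H₀.
The data do not give significant evidence of a linear association between blood alcohol concentration and reaction time.

t = 1.376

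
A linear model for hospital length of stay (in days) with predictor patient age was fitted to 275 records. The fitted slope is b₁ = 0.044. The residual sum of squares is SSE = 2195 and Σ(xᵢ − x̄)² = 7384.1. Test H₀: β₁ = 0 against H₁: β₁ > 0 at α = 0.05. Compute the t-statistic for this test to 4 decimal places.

t = 1.3334

MSE = SSE/(n − 2) = 2195/273 = 8.04029.
SE(b₁) = √(MSE/Sₓₓ) = √(8.04029/7384.1) = 0.032998.
t = 0.044 / 0.032998 = 1.3334.
df = n − 2 = 273.
One-sided p ≈ 0.0918, which is ≥ 0.05, so fail to reject H₀.
The data do not give significant evidence that the true slope on patient age is positive.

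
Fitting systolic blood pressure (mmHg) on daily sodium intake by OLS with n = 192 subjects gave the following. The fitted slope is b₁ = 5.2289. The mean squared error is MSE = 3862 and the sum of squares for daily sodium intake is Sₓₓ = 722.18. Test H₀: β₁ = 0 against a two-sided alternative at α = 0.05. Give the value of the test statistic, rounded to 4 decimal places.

SE(b₁) = √(MSE/Sₓₓ) = √(3862/722.18) = 2.31251.
t = 5.2289 / 2.31251 = 2.2611.
df = n − 2 = 190.
Two-sided p ≈ 0.0249, which is < 0.05, so reject H₀.
There is evidence that daily sodium intake is associated with systolic blood pressure.

t = 2.2611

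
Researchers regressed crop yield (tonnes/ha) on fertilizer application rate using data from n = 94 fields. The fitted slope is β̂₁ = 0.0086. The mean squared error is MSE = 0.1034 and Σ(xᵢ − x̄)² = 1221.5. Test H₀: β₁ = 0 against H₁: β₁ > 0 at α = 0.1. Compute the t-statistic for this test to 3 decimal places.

t = 0.935

SE(β̂₁) = √(MSE/Sₓₓ) = √(0.1034/1221.5) = 0.00920054.
t = 0.0086 / 0.00920054 = 0.935.
df = n − 2 = 92.
One-sided p ≈ 0.1762, which is ≥ 0.1, so fail to reject H₀.
The data do not give significant evidence that the true slope on fertilizer application rate is positive.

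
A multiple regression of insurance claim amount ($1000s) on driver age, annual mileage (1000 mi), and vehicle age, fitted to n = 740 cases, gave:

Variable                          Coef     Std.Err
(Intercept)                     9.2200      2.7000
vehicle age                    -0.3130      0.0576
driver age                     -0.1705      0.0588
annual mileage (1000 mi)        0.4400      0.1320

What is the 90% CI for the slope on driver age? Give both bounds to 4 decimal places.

(-0.2673, -0.0737)

Read off: b = -0.1705, SE = 0.0588 for driver age.
df = n − k − 1 = 740 − 3 − 1 = 736.
t* = t_{0.05, 736} = 1.646927.
Margin = t* × SE = 1.646927 × 0.0588 = 0.096839.
CI: -0.1705 ± 0.096839 → (-0.2673, -0.0737).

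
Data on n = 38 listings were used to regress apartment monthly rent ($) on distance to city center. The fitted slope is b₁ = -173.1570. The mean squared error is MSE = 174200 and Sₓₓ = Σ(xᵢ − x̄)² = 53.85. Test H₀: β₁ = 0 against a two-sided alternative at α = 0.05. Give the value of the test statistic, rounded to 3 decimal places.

t = -3.044

SE(b₁) = √(MSE/Sₓₓ) = √(174200/53.85) = 56.8763.
t = -173.1570 / 56.8763 = -3.044.
df = n − 2 = 36.
Two-sided p ≈ 0.0043, which is < 0.05, so reject H₀.
There is evidence that distance to city center is associated with apartment monthly rent.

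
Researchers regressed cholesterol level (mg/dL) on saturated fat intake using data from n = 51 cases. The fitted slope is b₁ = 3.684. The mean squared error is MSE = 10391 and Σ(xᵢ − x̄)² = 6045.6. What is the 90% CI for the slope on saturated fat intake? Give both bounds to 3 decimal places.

(1.486, 5.882)

SE(b₁) = √(MSE/Sₓₓ) = √(10391/6045.6) = 1.31102.
df = n − 2 = 49.
t* = t_{0.05, 49} = 1.676551.
Margin = t* × SE = 1.676551 × 1.31102 = 2.19799.
CI: 3.684 ± 2.19799 → (1.486, 5.882).
With 90% confidence, each one-unit increase in saturated fat intake is associated with a change of between 1.486 and 5.882 mg/dL in cholesterol level.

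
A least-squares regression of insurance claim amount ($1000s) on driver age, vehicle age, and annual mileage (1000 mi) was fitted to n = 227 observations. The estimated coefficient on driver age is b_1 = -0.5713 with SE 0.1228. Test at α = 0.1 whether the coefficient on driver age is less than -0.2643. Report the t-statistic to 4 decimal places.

t = -2.5000

H₀: β₁ = -0.2643 vs H₁: β₁ < -0.2643.
t = (b_1 − β₁⁰)/SE = (-0.5713 − (-0.2643)) / 0.1228 = -2.5000.
df = n − k − 1 = 227 − 3 − 1 = 223.
One-sided p ≈ 0.0066, which is < 0.1, so reject H₀.
There is evidence that the true slope on driver age is below -0.2643 $1000s per unit, holding the other predictors fixed.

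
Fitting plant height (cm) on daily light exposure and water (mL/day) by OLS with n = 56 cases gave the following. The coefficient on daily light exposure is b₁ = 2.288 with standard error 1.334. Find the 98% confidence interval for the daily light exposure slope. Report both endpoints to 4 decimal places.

df = n − k − 1 = 56 − 2 − 1 = 53.
t* = t_{0.01, 53} = 2.39879.
Margin = t* × SE = 2.39879 × 1.334 = 3.199986.
CI: 2.288 ± 3.199986 → (-0.9120, 5.4880).
With 98% confidence, each one-unit increase in daily light exposure is associated with a change of between -0.9120 and 5.4880 cm in plant height, holding the other predictors fixed.

(-0.9120, 5.4880)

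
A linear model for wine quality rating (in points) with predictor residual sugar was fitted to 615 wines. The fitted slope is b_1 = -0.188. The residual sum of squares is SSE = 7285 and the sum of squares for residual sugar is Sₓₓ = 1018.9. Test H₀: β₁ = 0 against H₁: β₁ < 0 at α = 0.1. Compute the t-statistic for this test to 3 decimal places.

t = -1.741

MSE = SSE/(n − 2) = 7285/613 = 11.8842.
SE(b_1) = √(MSE/Sₓₓ) = √(11.8842/1018.9) = 0.107999.
t = -0.188 / 0.107999 = -1.741.
df = n − 2 = 613.
One-sided p ≈ 0.0411, which is < 0.1, so reject H₀.
There is evidence that the true slope on residual sugar is negative.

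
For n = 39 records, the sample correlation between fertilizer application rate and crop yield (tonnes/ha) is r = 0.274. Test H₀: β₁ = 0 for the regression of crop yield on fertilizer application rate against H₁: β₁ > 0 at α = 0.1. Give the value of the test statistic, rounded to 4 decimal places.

t = 1.7330

t = r·√(n − 2)/√(1 − r²) = 0.274·√37/√0.924924 = 1.7330.
df = n − 2 = 37.
One-sided p ≈ 0.0457, which is < 0.1, so reject H₀.
There is evidence of a linear association between fertilizer application rate and crop yield.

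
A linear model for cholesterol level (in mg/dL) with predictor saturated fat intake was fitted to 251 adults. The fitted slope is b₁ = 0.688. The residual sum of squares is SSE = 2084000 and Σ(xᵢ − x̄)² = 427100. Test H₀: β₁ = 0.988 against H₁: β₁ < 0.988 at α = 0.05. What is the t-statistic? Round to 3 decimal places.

t = -2.143

MSE = SSE/(n − 2) = 2084000/249 = 8369.48.
SE(b₁) = √(MSE/Sₓₓ) = √(8369.48/427100) = 0.139986.
t = (0.688 − 0.988) / 0.139986 = -2.143.
df = n − 2 = 249.
One-sided p ≈ 0.0165, which is < 0.05, so reject H₀.
There is evidence that the true slope on saturated fat intake is below 0.988 mg/dL per unit.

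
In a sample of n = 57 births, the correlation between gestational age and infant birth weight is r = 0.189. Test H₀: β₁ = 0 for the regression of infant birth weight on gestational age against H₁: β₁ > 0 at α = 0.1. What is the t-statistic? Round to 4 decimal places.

t = 1.4274

t = r·√(n − 2)/√(1 − r²) = 0.189·√55/√0.964279 = 1.4274.
df = n − 2 = 55.
One-sided p ≈ 0.0796, which is < 0.1, so reject H₀.
There is evidence of a linear association between gestational age and infant birth weight.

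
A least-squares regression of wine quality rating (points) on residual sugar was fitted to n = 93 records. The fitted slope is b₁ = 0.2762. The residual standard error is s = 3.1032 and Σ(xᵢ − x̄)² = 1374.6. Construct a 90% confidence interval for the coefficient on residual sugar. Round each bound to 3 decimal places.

(0.137, 0.415)

SE(b₁) = s/√Sₓₓ = 3.1032/√1374.6 = 0.0836993.
df = n − 2 = 91.
t* = t_{0.05, 91} = 1.661771.
Margin = t* × SE = 1.661771 × 0.0836993 = 0.13909.
CI: 0.2762 ± 0.13909 → (0.137, 0.415).
With 90% confidence, each one-unit increase in residual sugar is associated with a change of between 0.137 and 0.415 points in wine quality rating.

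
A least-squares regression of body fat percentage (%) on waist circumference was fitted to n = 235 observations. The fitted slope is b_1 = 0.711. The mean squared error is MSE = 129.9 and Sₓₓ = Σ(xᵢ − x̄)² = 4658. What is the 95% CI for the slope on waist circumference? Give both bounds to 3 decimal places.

(0.382, 1.040)

SE(b_1) = √(MSE/Sₓₓ) = √(129.9/4658) = 0.166996.
df = n − 2 = 233.
t* = t_{0.025, 233} = 1.970198.
Margin = t* × SE = 1.970198 × 0.166996 = 0.32901.
CI: 0.711 ± 0.32901 → (0.382, 1.040).
With 95% confidence, each one-unit increase in waist circumference is associated with a change of between 0.382 and 1.040 % in body fat percentage.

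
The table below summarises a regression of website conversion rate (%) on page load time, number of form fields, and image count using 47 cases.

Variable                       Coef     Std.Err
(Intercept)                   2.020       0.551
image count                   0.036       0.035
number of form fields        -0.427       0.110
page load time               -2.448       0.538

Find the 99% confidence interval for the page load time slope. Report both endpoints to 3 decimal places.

Read off: b = -2.448, SE = 0.538 for page load time.
df = n − k − 1 = 47 − 3 − 1 = 43.
t* = t_{0.005, 43} = 2.695102.
Margin = t* × SE = 2.695102 × 0.538 = 1.44996.
CI: -2.448 ± 1.44996 → (-3.898, -0.998).

(-3.898, -0.998)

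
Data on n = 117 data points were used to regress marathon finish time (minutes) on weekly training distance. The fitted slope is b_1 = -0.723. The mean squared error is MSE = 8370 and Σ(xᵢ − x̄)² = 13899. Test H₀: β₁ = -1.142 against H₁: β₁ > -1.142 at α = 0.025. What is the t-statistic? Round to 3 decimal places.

SE(b_1) = √(MSE/Sₓₓ) = √(8370/13899) = 0.776016.
t = (-0.723 − (-1.142)) / 0.776016 = 0.540.
df = n − 2 = 115.
One-sided p ≈ 0.2951, which is ≥ 0.025, so fail to reject H₀.
The data do not give significant evidence that the true slope on weekly training distance exceeds -1.142 minutes per unit.

t = 0.540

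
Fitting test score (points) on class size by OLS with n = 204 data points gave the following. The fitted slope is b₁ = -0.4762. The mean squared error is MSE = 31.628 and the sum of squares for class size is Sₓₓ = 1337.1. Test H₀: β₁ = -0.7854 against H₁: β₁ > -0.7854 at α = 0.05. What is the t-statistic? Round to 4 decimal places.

t = 2.0104

SE(b₁) = √(MSE/Sₓₓ) = √(31.628/1337.1) = 0.153799.
t = (-0.4762 − (-0.7854)) / 0.153799 = 2.0104.
df = n − 2 = 202.
One-sided p ≈ 0.0229, which is < 0.05, so reject H₀.
There is evidence that the true slope on class size exceeds -0.7854 points per unit.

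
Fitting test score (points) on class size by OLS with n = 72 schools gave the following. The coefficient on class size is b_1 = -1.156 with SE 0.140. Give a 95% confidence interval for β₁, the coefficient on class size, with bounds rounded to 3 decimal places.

df = n − 2 = 72 − 2 = 70.
t* = t_{0.025, 70} = 1.994437.
Margin = t* × SE = 1.994437 × 0.140 = 0.27922.
CI: -1.156 ± 0.27922 → (-1.435, -0.877).
With 95% confidence, each one-unit increase in class size is associated with a change of between -1.435 and -0.877 points in test score.

(-1.435, -0.877)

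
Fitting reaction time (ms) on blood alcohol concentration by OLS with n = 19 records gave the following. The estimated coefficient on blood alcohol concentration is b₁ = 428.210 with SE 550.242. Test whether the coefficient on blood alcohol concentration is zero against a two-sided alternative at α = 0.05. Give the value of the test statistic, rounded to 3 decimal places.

t = 0.778

H₀: β₁ = 0 vs H₁: β₁ ≠ 0.
t = (b₁ − β₁⁰)/SE = 428.210 / 550.242 = 0.778.
df = n − 2 = 19 − 2 = 17.
Two-sided p ≈ 0.4471, which is ≥ 0.05, so fail to reject H₀.
The data do not give significant evidence of an association between blood alcohol concentration and reaction time.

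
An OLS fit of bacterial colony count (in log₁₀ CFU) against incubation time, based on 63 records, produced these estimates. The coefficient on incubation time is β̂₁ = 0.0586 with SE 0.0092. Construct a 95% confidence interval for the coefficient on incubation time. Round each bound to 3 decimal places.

(0.040, 0.077)

df = n − 2 = 63 − 2 = 61.
t* = t_{0.025, 61} = 1.999624.
Margin = t* × SE = 1.999624 × 0.0092 = 0.01840.
CI: 0.0586 ± 0.01840 → (0.040, 0.077).
With 95% confidence, each one-unit increase in incubation time is associated with a change of between 0.040 and 0.077 log₁₀ CFU in bacterial colony count.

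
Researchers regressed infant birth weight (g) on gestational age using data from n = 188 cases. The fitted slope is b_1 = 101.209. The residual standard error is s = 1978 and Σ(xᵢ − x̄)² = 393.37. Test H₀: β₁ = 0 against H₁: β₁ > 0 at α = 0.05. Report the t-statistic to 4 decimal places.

t = 1.0148

SE(b_1) = s/√Sₓₓ = 1978/√393.37 = 99.73.
t = 101.209 / 99.73 = 1.0148.
df = n − 2 = 186.
One-sided p ≈ 0.1558, which is ≥ 0.05, so fail to reject H₀.
The data do not give significant evidence that the true slope on gestational age is positive.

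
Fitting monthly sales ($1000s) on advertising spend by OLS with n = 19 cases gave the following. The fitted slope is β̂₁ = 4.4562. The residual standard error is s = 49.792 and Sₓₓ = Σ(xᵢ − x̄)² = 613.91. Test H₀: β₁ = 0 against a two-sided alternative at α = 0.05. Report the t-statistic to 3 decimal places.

SE(β̂₁) = s/√Sₓₓ = 49.792/√613.91 = 2.00959.
t = 4.4562 / 2.00959 = 2.217.
df = n − 2 = 17.
Two-sided p ≈ 0.0405, which is < 0.05, so reject H₀.
There is evidence that advertising spend is associated with monthly sales.

t = 2.217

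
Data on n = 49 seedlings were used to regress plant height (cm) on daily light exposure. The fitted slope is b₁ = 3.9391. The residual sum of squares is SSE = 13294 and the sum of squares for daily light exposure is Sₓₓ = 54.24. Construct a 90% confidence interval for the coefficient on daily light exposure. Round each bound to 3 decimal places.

MSE = SSE/(n − 2) = 13294/47 = 282.851.
SE(b₁) = √(MSE/Sₓₓ) = √(282.851/54.24) = 2.28359.
df = n − 2 = 47.
t* = t_{0.05, 47} = 1.677927.
Margin = t* × SE = 1.677927 × 2.28359 = 3.83170.
CI: 3.9391 ± 3.83170 → (0.107, 7.771).
With 90% confidence, each one-unit increase in daily light exposure is associated with a change of between 0.107 and 7.771 cm in plant height.

(0.107, 7.771)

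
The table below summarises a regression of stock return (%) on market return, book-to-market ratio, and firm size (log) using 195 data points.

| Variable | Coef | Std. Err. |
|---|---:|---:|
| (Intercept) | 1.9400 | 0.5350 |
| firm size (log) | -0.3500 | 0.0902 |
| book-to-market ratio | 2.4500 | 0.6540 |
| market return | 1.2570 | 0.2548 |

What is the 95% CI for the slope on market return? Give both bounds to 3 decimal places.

Read off: b = 1.2570, SE = 0.2548 for market return.
df = n − k − 1 = 195 − 3 − 1 = 191.
t* = t_{0.025, 191} = 1.972462.
Margin = t* × SE = 1.972462 × 0.2548 = 0.50258.
CI: 1.2570 ± 0.50258 → (0.754, 1.760).

(0.754, 1.760)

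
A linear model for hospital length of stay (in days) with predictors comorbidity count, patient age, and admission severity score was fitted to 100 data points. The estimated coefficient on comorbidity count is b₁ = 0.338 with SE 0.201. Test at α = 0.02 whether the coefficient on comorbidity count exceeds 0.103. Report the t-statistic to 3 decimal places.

H₀: β₁ = 0.103 vs H₁: β₁ > 0.103.
t = (b₁ − β₁⁰)/SE = (0.338 − 0.103) / 0.201 = 1.169.
df = n − k − 1 = 100 − 3 − 1 = 96.
One-sided p ≈ 0.1226, which is ≥ 0.02, so fail to reject H₀.
The data do not give significant evidence that the true slope on comorbidity count exceeds 0.103 days per unit, holding the other predictors fixed.

t = 1.169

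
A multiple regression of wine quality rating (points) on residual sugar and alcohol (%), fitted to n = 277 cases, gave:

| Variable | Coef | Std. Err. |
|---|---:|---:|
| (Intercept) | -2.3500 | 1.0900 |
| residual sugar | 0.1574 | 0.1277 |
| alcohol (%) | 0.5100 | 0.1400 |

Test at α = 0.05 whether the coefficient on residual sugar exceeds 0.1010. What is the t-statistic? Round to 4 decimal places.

Read off: b = 0.1574, SE = 0.1277 for residual sugar.
H₀: β₁ = 0.1010 vs H₁: β₁ > 0.1010.
t = (0.1574 − 0.1010) / 0.1277 = 0.4417.
df = n − k − 1 = 277 − 2 − 1 = 274.
One-sided p ≈ 0.3295, which is ≥ 0.05, so fail to reject H₀.
The data do not give significant evidence that the true slope on residual sugar exceeds 0.1010 points per unit, holding the other predictors fixed.

t = 0.4417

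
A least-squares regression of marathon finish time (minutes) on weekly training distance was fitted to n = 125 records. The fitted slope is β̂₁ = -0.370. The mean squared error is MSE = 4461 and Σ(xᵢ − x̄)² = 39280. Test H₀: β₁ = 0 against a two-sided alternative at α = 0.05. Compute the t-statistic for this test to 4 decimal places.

SE(β̂₁) = √(MSE/Sₓₓ) = √(4461/39280) = 0.337.
t = -0.370 / 0.337 = -1.0979.
df = n − 2 = 123.
Two-sided p ≈ 0.2744, which is ≥ 0.05, so fail to reject H₀.
The data do not give significant evidence of an association between weekly training distance and marathon finish time.

t = -1.0979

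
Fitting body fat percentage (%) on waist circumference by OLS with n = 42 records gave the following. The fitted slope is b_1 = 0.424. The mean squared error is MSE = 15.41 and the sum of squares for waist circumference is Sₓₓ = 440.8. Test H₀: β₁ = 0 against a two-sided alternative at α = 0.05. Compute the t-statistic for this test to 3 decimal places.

t = 2.268

SE(b_1) = √(MSE/Sₓₓ) = √(15.41/440.8) = 0.186974.
t = 0.424 / 0.186974 = 2.268.
df = n − 2 = 40.
Two-sided p ≈ 0.0288, which is < 0.05, so reject H₀.
There is evidence that waist circumference is associated with body fat percentage.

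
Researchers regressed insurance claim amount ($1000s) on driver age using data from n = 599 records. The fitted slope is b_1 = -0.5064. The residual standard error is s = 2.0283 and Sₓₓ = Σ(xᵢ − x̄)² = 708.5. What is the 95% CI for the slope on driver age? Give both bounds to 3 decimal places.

SE(b_1) = s/√Sₓₓ = 2.0283/√708.5 = 0.0762013.
df = n − 2 = 597.
t* = t_{0.025, 597} = 1.963946.
Margin = t* × SE = 1.963946 × 0.0762013 = 0.14966.
CI: -0.5064 ± 0.14966 → (-0.656, -0.357).
With 95% confidence, each one-unit increase in driver age is associated with a change of between -0.656 and -0.357 $1000s in insurance claim amount.

(-0.656, -0.357)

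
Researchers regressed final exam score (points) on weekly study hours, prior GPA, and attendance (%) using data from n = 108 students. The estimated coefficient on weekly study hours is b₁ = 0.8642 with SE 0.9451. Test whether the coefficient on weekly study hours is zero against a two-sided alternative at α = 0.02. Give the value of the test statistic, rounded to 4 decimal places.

H₀: β₁ = 0 vs H₁: β₁ ≠ 0.
t = (b₁ − β₁⁰)/SE = 0.8642 / 0.9451 = 0.9144.
df = n − k − 1 = 108 − 3 − 1 = 104.
Two-sided p ≈ 0.3626, which is ≥ 0.02, so fail to reject H₀.
The data do not give significant evidence of an association between weekly study hours and final exam score, after adjusting for the other predictors.

t = 0.9144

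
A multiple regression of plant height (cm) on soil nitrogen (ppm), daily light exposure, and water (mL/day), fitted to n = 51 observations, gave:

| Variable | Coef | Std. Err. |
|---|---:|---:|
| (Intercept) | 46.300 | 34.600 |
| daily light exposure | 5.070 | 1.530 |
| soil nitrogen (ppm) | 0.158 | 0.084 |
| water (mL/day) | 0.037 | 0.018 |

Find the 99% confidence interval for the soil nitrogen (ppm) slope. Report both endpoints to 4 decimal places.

(-0.0675, 0.3835)

Read off: b = 0.158, SE = 0.084 for soil nitrogen (ppm).
df = n − k − 1 = 51 − 3 − 1 = 47.
t* = t_{0.005, 47} = 2.684556.
Margin = t* × SE = 2.684556 × 0.084 = 0.225503.
CI: 0.158 ± 0.225503 → (-0.0675, 0.3835).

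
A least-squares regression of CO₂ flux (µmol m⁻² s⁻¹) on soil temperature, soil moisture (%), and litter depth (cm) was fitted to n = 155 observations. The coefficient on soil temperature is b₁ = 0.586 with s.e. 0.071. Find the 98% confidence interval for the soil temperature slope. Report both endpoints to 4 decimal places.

(0.4191, 0.7529)

df = n − k − 1 = 155 − 3 − 1 = 151.
t* = t_{0.01, 151} = 2.351297.
Margin = t* × SE = 2.351297 × 0.071 = 0.166942.
CI: 0.586 ± 0.166942 → (0.4191, 0.7529).
With 98% confidence, each one-unit increase in soil temperature is associated with a change of between 0.4191 and 0.7529 µmol m⁻² s⁻¹ in CO₂ flux, holding the other predictors fixed.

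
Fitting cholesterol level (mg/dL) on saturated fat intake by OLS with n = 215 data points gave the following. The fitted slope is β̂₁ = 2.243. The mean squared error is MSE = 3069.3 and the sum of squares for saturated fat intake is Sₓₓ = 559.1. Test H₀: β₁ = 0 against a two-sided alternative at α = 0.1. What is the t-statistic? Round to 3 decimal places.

SE(β̂₁) = √(MSE/Sₓₓ) = √(3069.3/559.1) = 2.34301.
t = 2.243 / 2.34301 = 0.957.
df = n − 2 = 213.
Two-sided p ≈ 0.3395, which is ≥ 0.1, so fail to reject H₀.
The data do not give significant evidence of an association between saturated fat intake and cholesterol level.

t = 0.957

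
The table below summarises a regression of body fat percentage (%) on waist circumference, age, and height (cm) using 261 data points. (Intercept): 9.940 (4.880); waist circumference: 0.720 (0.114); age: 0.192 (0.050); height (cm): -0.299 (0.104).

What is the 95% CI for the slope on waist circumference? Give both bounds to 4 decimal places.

(0.4955, 0.9445)

Read off: b = 0.720, SE = 0.114 for waist circumference.
df = n − k − 1 = 261 − 3 − 1 = 257.
t* = t_{0.025, 257} = 1.969237.
Margin = t* × SE = 1.969237 × 0.114 = 0.224493.
CI: 0.720 ± 0.224493 → (0.4955, 0.9445).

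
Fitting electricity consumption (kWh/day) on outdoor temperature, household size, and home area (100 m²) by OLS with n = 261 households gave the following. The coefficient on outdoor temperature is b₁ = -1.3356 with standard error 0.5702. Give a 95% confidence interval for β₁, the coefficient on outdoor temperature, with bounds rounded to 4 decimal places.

(-2.4585, -0.2127)

df = n − k − 1 = 261 − 3 − 1 = 257.
t* = t_{0.025, 257} = 1.969237.
Margin = t* × SE = 1.969237 × 0.5702 = 1.122859.
CI: -1.3356 ± 1.122859 → (-2.4585, -0.2127).
With 95% confidence, each one-unit increase in outdoor temperature is associated with a change of between -2.4585 and -0.2127 kWh/day in electricity consumption, holding the other predictors fixed.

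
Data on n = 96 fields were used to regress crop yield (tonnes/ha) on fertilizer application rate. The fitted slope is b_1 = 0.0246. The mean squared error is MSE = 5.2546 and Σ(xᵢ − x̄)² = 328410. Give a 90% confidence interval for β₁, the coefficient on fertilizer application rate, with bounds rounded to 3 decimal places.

(0.018, 0.031)

SE(b_1) = √(MSE/Sₓₓ) = √(5.2546/328410) = 0.00400002.
df = n − 2 = 94.
t* = t_{0.05, 94} = 1.661226.
Margin = t* × SE = 1.661226 × 0.00400002 = 0.00664.
CI: 0.0246 ± 0.00664 → (0.018, 0.031).
With 90% confidence, each one-unit increase in fertilizer application rate is associated with a change of between 0.018 and 0.031 tonnes/ha in crop yield.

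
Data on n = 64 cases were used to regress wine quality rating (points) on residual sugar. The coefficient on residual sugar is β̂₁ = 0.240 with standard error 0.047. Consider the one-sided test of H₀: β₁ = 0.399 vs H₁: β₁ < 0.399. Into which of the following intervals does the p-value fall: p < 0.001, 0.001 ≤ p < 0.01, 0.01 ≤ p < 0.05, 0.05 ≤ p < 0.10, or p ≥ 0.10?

p < 0.001

t = (0.240 − 0.399) / 0.047 = -3.383.
df = n − 2 = 64 − 2 = 62.
One-sided p = P(T_{62} < t) ≈ 0.0006.
So p < 0.001.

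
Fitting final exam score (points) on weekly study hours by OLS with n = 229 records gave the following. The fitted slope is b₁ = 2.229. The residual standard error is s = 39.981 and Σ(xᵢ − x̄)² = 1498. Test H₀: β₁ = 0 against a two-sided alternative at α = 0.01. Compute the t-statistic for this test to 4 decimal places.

t = 2.1578

SE(b₁) = s/√Sₓₓ = 39.981/√1498 = 1.03299.
t = 2.229 / 1.03299 = 2.1578.
df = n − 2 = 227.
Two-sided p ≈ 0.0320, which is ≥ 0.01, so fail to reject H₀.
The data do not give significant evidence of an association between weekly study hours and final exam score.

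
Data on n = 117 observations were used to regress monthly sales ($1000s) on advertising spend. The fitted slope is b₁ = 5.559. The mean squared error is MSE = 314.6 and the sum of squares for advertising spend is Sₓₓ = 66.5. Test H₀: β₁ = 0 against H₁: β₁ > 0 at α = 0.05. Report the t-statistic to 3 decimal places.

t = 2.556

SE(b₁) = √(MSE/Sₓₓ) = √(314.6/66.5) = 2.17505.
t = 5.559 / 2.17505 = 2.556.
df = n − 2 = 115.
One-sided p ≈ 0.0059, which is < 0.05, so reject H₀.
There is evidence that the true slope on advertising spend is positive.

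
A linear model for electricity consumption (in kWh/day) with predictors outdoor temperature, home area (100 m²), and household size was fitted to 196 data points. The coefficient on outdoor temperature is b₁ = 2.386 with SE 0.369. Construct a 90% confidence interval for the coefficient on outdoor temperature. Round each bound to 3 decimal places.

df = n − k − 1 = 196 − 3 − 1 = 192.
t* = t_{0.05, 192} = 1.652829.
Margin = t* × SE = 1.652829 × 0.369 = 0.60989.
CI: 2.386 ± 0.60989 → (1.776, 2.996).
With 90% confidence, each one-unit increase in outdoor temperature is associated with a change of between 1.776 and 2.996 kWh/day in electricity consumption, holding the other predictors fixed.

(1.776, 2.996)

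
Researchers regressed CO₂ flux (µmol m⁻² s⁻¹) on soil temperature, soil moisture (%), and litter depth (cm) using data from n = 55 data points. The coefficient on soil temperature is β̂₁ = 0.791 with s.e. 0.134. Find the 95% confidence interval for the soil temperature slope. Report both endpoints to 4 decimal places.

(0.5220, 1.0600)

df = n − k − 1 = 55 − 3 − 1 = 51.
t* = t_{0.025, 51} = 2.007584.
Margin = t* × SE = 2.007584 × 0.134 = 0.269016.
CI: 0.791 ± 0.269016 → (0.5220, 1.0600).
With 95% confidence, each one-unit increase in soil temperature is associated with a change of between 0.5220 and 1.0600 µmol m⁻² s⁻¹ in CO₂ flux, holding the other predictors fixed.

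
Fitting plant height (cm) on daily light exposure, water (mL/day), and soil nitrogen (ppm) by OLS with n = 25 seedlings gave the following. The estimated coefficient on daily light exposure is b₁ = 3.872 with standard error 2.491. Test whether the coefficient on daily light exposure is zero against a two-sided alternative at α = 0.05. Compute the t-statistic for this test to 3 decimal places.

t = 1.554

H₀: β₁ = 0 vs H₁: β₁ ≠ 0.
t = (b₁ − β₁⁰)/SE = 3.872 / 2.491 = 1.554.
df = n − k − 1 = 25 − 3 − 1 = 21.
Two-sided p ≈ 0.1350, which is ≥ 0.05, so fail to reject H₀.
The data do not give significant evidence of an association between daily light exposure and plant height, after adjusting for the other predictors.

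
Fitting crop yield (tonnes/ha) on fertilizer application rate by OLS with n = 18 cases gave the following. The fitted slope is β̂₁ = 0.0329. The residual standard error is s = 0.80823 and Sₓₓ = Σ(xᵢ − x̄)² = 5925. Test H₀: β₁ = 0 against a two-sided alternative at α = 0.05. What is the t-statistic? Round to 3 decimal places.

t = 3.133

SE(β̂₁) = s/√Sₓₓ = 0.80823/√5925 = 0.0105.
t = 0.0329 / 0.0105 = 3.133.
df = n − 2 = 16.
Two-sided p ≈ 0.0064, which is < 0.05, so reject H₀.
There is evidence that fertilizer application rate is associated with crop yield.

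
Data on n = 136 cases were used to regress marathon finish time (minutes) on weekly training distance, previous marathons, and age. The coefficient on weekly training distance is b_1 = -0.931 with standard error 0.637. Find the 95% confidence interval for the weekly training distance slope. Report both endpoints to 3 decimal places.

df = n − k − 1 = 136 − 3 − 1 = 132.
t* = t_{0.025, 132} = 1.978099.
Margin = t* × SE = 1.978099 × 0.637 = 1.26005.
CI: -0.931 ± 1.26005 → (-2.191, 0.329).
With 95% confidence, each one-unit increase in weekly training distance is associated with a change of between -2.191 and 0.329 minutes in marathon finish time, holding the other predictors fixed.

(-2.191, 0.329)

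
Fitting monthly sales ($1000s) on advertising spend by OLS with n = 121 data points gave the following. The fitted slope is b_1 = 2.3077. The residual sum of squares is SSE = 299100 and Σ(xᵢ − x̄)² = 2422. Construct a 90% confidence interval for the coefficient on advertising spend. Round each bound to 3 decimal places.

(0.619, 3.996)

MSE = SSE/(n − 2) = 299100/119 = 2513.45.
SE(b_1) = √(MSE/Sₓₓ) = √(2513.45/2422) = 1.0187.
df = n − 2 = 119.
t* = t_{0.05, 119} = 1.657759.
Margin = t* × SE = 1.657759 × 1.0187 = 1.68876.
CI: 2.3077 ± 1.68876 → (0.619, 3.996).
With 90% confidence, each one-unit increase in advertising spend is associated with a change of between 0.619 and 3.996 $1000s in monthly sales.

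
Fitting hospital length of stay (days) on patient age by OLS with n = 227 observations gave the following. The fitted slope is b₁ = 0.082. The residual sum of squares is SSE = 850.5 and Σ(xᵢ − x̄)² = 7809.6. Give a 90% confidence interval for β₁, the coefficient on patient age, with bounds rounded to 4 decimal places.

MSE = SSE/(n − 2) = 850.5/225 = 3.78.
SE(b₁) = √(MSE/Sₓₓ) = √(3.78/7809.6) = 0.0220004.
df = n − 2 = 225.
t* = t_{0.05, 225} = 1.651654.
Margin = t* × SE = 1.651654 × 0.0220004 = 0.036337.
CI: 0.082 ± 0.036337 → (0.0457, 0.1183).
With 90% confidence, each one-unit increase in patient age is associated with a change of between 0.0457 and 0.1183 days in hospital length of stay.

(0.0457, 0.1183)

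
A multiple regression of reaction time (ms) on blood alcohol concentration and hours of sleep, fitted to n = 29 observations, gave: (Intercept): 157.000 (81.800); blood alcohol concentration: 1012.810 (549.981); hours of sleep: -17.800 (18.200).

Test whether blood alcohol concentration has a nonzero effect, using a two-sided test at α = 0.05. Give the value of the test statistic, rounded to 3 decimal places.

t = 1.842

Read off: b = 1012.810, SE = 549.981 for blood alcohol concentration.
H₀: β₁ = 0 vs H₁: β₁ ≠ 0.
t = 1012.810 / 549.981 = 1.842.
df = n − k − 1 = 29 − 2 − 1 = 26.
Two-sided p ≈ 0.0770, which is ≥ 0.05, so fail to reject H₀.
The data do not give significant evidence of an association between blood alcohol concentration and reaction time, after adjusting for the other predictors.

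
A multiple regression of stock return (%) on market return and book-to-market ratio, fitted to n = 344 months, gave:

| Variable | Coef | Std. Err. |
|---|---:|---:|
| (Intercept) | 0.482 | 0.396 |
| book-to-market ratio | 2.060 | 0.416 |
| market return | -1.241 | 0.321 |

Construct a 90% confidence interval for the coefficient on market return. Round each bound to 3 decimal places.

(-1.770, -0.712)

Read off: b = -1.241, SE = 0.321 for market return.
df = n − k − 1 = 344 − 2 − 1 = 341.
t* = t_{0.05, 341} = 1.649334.
Margin = t* × SE = 1.649334 × 0.321 = 0.52944.
CI: -1.241 ± 0.52944 → (-1.770, -0.712).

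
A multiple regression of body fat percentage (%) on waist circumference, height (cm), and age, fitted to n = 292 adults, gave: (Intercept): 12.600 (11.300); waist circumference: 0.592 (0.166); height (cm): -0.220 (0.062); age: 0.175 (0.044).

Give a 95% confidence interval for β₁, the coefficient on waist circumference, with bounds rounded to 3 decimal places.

(0.265, 0.919)

Read off: b = 0.592, SE = 0.166 for waist circumference.
df = n − k − 1 = 292 − 3 − 1 = 288.
t* = t_{0.025, 288} = 1.968235.
Margin = t* × SE = 1.968235 × 0.166 = 0.32673.
CI: 0.592 ± 0.32673 → (0.265, 0.919).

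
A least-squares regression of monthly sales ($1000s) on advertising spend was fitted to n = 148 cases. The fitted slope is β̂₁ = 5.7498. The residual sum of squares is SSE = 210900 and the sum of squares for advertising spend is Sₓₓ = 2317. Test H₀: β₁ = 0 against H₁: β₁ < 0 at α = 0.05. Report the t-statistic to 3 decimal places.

t = 7.282

MSE = SSE/(n − 2) = 210900/146 = 1444.52.
SE(β̂₁) = √(MSE/Sₓₓ) = √(1444.52/2317) = 0.789585.
t = 5.7498 / 0.789585 = 7.282.
df = n − 2 = 146.
One-sided p ≈ 1.0000, which is ≥ 0.05, so fail to reject H₀.
The data do not give significant evidence that the true slope on advertising spend is negative.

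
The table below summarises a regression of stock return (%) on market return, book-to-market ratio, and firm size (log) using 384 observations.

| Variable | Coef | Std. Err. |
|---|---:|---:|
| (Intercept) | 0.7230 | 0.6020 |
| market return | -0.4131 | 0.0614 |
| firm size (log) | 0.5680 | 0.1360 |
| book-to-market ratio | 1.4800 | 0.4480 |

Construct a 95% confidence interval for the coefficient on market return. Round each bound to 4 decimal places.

Read off: b = -0.4131, SE = 0.0614 for market return.
df = n − k − 1 = 384 − 3 − 1 = 380.
t* = t_{0.025, 380} = 1.966226.
Margin = t* × SE = 1.966226 × 0.0614 = 0.120726.
CI: -0.4131 ± 0.120726 → (-0.5338, -0.2924).

(-0.5338, -0.2924)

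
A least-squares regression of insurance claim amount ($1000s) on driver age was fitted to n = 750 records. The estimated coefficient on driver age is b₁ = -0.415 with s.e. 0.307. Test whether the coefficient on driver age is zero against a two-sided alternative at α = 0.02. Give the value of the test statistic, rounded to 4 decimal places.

H₀: β₁ = 0 vs H₁: β₁ ≠ 0.
t = (b₁ − β₁⁰)/SE = -0.415 / 0.307 = -1.3518.
df = n − 2 = 750 − 2 = 748.
Two-sided p ≈ 0.1769, which is ≥ 0.02, so fail to reject H₀.
The data do not give significant evidence of an association between driver age and insurance claim amount.

t = -1.3518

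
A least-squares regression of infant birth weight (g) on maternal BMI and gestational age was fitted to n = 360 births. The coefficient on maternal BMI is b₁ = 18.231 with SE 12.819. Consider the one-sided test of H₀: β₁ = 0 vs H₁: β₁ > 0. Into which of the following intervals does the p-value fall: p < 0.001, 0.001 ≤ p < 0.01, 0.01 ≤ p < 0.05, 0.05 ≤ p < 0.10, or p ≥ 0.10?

t = 18.231 / 12.819 = 1.422.
df = n − k − 1 = 360 − 2 − 1 = 357.
One-sided p = P(T_{357} > t) ≈ 0.0779.
So 0.05 ≤ p < 0.10.

0.05 ≤ p < 0.10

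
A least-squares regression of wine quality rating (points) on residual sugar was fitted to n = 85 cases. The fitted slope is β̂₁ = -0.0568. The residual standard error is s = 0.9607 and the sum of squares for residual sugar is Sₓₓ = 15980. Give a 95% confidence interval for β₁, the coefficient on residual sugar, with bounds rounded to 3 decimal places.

(-0.072, -0.042)

SE(β̂₁) = s/√Sₓₓ = 0.9607/√15980 = 0.00759975.
df = n − 2 = 83.
t* = t_{0.025, 83} = 1.98896.
Margin = t* × SE = 1.98896 × 0.00759975 = 0.01512.
CI: -0.0568 ± 0.01512 → (-0.072, -0.042).
With 95% confidence, each one-unit increase in residual sugar is associated with a change of between -0.072 and -0.042 points in wine quality rating.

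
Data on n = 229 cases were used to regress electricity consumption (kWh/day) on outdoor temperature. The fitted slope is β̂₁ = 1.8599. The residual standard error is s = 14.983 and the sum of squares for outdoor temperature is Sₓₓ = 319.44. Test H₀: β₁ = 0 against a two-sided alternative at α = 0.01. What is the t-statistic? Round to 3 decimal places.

t = 2.219

SE(β̂₁) = s/√Sₓₓ = 14.983/√319.44 = 0.838309.
t = 1.8599 / 0.838309 = 2.219.
df = n − 2 = 227.
Two-sided p ≈ 0.0275, which is ≥ 0.01, so fail to reject H₀.
The data do not give significant evidence of an association between outdoor temperature and electricity consumption.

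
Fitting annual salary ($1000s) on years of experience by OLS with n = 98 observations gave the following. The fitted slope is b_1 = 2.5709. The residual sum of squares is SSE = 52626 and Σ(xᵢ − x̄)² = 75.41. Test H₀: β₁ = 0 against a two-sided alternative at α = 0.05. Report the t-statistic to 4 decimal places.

MSE = SSE/(n − 2) = 52626/96 = 548.188.
SE(b_1) = √(MSE/Sₓₓ) = √(548.188/75.41) = 2.69619.
t = 2.5709 / 2.69619 = 0.9535.
df = n − 2 = 96.
Two-sided p ≈ 0.3427, which is ≥ 0.05, so fail to reject H₀.
The data do not give significant evidence of an association between years of experience and annual salary.

t = 0.9535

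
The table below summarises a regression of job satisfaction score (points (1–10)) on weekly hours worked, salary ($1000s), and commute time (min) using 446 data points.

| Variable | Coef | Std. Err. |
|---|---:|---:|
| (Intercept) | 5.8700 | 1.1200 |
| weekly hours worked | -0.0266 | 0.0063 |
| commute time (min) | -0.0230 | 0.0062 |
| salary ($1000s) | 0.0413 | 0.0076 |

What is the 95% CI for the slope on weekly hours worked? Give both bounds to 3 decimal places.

(-0.039, -0.014)

Read off: b = -0.0266, SE = 0.0063 for weekly hours worked.
df = n − k − 1 = 446 − 3 − 1 = 442.
t* = t_{0.025, 442} = 1.965346.
Margin = t* × SE = 1.965346 × 0.0063 = 0.01238.
CI: -0.0266 ± 0.01238 → (-0.039, -0.014).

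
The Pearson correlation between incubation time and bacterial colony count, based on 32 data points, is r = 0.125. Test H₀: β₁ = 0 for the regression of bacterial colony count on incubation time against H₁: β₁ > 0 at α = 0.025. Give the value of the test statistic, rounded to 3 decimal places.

t = r·√(n − 2)/√(1 − r²) = 0.125·√30/√0.984375 = 0.690.
df = n − 2 = 30.
One-sided p ≈ 0.2477, which is ≥ 0.025, so fail to reject H₀.
The data do not give significant evidence of a linear association between incubation time and bacterial colony count.

t = 0.690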